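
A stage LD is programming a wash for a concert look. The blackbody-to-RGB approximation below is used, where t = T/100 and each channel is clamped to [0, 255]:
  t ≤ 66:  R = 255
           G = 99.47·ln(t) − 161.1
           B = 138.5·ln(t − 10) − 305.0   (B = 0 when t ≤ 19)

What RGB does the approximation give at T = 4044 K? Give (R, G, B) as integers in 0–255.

t = 4044/100 = 40.44; the t ≤ 66 branch applies.
R = 255 by definition for t ≤ 66.
G = 99.47·ln 40.44 − 161.1 = 99.47·3.6998 − 161.1 = 206.921.
B = 138.5·ln(40.44 − 10) − 305.0 = 138.5·ln 30.44 − 305.0 = 138.5·3.4158 − 305.0 = 168.082.
Rounded: (255, 207, 168).

(255, 207, 168)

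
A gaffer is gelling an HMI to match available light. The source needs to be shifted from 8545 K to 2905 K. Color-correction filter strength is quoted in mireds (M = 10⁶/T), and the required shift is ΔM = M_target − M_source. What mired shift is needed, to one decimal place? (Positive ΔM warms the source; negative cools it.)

M_source = 10⁶/8545 = 117.028; M_target = 10⁶/2905 = 344.234.
ΔM = 344.234 − 117.028 = 227.207 → +227.2 mireds, a warming shift.

+227.2 mireds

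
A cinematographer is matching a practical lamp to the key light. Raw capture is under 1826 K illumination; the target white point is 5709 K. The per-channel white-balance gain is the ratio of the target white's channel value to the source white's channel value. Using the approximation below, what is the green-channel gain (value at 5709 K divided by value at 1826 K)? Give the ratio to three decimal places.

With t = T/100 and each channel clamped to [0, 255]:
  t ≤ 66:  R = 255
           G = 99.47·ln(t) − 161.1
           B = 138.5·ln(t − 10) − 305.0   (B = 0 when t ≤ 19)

At 1826 K (t = 18.26):
  G = 99.47·ln 18.26 − 161.1 = 99.47·2.9047 − 161.1 = 127.832.
At 5709 K (t = 57.09):
  G = 99.47·ln 57.09 − 161.1 = 99.47·4.0446 − 161.1 = 241.219.
Gain = 241.219 / 127.832 = 1.8870 → 1.887.

1.887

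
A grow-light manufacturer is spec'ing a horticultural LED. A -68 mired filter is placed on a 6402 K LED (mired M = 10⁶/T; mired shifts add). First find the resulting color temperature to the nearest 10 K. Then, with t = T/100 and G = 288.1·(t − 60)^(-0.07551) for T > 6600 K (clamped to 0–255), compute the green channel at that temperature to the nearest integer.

M_in = 10⁶/6402 = 156.20; M_out = 156.20 + (-68) = 88.20.
T_out = 10⁶/88.20 = 11337.7 K → 11340 K; t = 113.4.
G = 288.1·(113.4 − 60)^(-0.07551) = 288.1·53.4^(-0.07551) = 288.1·0.74055 = 213.352.
Rounded: 213.

213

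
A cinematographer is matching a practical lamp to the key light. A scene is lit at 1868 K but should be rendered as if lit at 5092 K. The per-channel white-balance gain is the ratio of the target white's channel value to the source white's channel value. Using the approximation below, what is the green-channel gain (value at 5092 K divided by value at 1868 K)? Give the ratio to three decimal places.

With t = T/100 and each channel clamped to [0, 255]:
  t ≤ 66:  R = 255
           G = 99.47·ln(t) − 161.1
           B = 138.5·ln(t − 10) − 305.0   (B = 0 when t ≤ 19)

At 1868 K (t = 18.68):
  G = 99.47·ln 18.68 − 161.1 = 99.47·2.9275 − 161.1 = 130.094.
At 5092 K (t = 50.92):
  G = 99.47·ln 50.92 − 161.1 = 99.47·3.9303 − 161.1 = 229.843.
Gain = 229.843 / 130.094 = 1.7667 → 1.767.

1.767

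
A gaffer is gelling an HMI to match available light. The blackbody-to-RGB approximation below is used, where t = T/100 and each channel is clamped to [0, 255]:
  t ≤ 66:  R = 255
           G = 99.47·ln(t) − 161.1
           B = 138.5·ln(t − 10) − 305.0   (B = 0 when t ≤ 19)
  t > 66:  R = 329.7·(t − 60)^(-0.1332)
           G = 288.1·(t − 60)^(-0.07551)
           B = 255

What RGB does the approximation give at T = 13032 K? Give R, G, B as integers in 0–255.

R=187, G=209, B=255

t = 13032/100 = 130.32; the t > 66 branch applies.
R = 329.7·(130.32 − 60)^(-0.1332) = 329.7·70.32^(-0.1332) = 329.7·0.56750 = 187.106.
G = 288.1·(130.32 − 60)^(-0.07551) = 288.1·70.32^(-0.07551) = 288.1·0.72532 = 208.963.
B = 255 by definition for t > 66.
Rounded: (187, 209, 255).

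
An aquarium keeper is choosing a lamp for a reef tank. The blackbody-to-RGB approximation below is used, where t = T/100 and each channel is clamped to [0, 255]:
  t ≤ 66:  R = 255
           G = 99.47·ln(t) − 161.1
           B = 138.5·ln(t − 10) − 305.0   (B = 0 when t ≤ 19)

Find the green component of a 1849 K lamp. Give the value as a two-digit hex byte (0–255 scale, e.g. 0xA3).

t = 1849/100 = 18.49; the t ≤ 66 branch applies.
G = 99.47·ln 18.49 − 161.1 = 99.47·2.9172 − 161.1 = 129.077.
Rounded: 129; in hex, 0x81.

0x81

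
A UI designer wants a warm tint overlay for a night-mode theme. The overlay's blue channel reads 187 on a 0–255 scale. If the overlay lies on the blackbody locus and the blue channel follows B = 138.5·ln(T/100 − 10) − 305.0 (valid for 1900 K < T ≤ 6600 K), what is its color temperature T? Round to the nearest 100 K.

ln(t − 10) = (187 + 305.0) / 138.5 = 3.5523.
t − 10 = e^3.5523 = 34.895, so t = 44.895.
T = 100·t = 4490 K → 4500 K to the nearest 100 K.

4500 K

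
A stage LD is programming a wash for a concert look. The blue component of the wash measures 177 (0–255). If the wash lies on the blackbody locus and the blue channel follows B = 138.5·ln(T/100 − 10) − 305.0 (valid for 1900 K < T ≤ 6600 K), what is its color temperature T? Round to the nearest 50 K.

4250 K

ln(t − 10) = (177 + 305.0) / 138.5 = 3.4801.
t − 10 = e^3.4801 = 32.464, so t = 42.464.
T = 100·t = 4246 K → 4250 K to the nearest 50 K.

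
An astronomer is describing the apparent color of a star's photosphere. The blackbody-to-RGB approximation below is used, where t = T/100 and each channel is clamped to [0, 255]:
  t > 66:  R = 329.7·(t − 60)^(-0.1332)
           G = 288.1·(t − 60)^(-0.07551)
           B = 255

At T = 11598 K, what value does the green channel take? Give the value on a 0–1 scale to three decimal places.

0.834

t = 11598/100 = 115.98; the t > 66 branch applies.
G = 288.1·(115.98 − 60)^(-0.07551) = 288.1·55.98^(-0.07551) = 288.1·0.73791 = 212.593.
On a 0–1 scale: 212.593/255 = 0.8337 → 0.834.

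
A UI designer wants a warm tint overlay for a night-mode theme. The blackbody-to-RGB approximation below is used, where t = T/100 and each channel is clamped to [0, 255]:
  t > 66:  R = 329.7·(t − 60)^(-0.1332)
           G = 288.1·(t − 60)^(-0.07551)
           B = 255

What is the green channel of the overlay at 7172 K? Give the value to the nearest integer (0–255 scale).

239

t = 7172/100 = 71.72; the t > 66 branch applies.
G = 288.1·(71.72 − 60)^(-0.07551) = 288.1·11.72^(-0.07551) = 288.1·0.83040 = 239.237.
Rounded: 239.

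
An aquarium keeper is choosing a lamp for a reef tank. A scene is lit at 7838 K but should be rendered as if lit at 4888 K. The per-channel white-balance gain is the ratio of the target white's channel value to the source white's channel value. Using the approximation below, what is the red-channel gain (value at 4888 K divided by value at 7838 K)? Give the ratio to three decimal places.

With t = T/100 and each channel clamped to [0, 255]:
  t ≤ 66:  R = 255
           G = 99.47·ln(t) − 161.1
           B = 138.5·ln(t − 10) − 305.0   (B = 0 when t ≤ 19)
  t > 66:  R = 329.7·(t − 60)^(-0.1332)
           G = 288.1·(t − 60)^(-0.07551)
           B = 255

At 7838 K (t = 78.38):
  R = 329.7·(78.38 − 60)^(-0.1332) = 329.7·18.38^(-0.1332) = 329.7·0.67856 = 223.722.
At 4888 K (t = 48.88):
  R = 255 by definition for t ≤ 66.
Gain = 255.000 / 223.722 = 1.1398 → 1.140.

1.140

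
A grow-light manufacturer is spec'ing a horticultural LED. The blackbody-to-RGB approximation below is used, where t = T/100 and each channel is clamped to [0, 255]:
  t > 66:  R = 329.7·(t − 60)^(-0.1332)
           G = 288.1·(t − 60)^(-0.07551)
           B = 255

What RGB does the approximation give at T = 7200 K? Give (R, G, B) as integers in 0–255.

(237, 239, 255)

t = 7200/100 = 72; the t > 66 branch applies.
R = 329.7·(72 − 60)^(-0.1332) = 329.7·12^(-0.1332) = 329.7·0.71821 = 236.795.
G = 288.1·(72 − 60)^(-0.07551) = 288.1·12^(-0.07551) = 288.1·0.82892 = 238.811.
B = 255 by definition for t > 66.
Rounded: (237, 239, 255).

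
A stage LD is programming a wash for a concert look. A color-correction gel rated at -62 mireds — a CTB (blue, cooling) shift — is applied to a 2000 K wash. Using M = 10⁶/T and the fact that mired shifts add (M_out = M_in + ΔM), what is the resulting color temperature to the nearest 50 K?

2300 K

M_in = 10⁶/2000 = 500.00 mireds.
M_out = 500.00 + (-62) = 438.00 mireds.
T_out = 10⁶/438.00 = 2283.1 K → 2300 K.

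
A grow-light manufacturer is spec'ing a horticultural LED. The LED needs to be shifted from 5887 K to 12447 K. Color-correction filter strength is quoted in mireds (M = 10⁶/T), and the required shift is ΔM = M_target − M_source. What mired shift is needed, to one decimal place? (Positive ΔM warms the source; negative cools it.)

M_source = 10⁶/5887 = 169.866; M_target = 10⁶/12447 = 80.341.
ΔM = 80.341 − 169.866 = -89.525 → -89.5 mireds, a cooling shift.

-89.5 mireds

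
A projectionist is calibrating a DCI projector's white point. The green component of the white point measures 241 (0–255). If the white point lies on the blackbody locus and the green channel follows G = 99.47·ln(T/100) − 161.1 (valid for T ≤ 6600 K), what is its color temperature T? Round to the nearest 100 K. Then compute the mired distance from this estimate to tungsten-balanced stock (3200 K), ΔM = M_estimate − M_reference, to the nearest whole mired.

ln t = (241 + 161.1) / 99.47 = 4.0424.
t = e^4.0424 = 56.964.
T = 100·t = 5696 K → 5700 K to the nearest 100 K.
M_estimate = 10⁶/5700 = 175.44; M_reference = 10⁶/3200 = 312.50.
ΔM = 175.44 − 312.50 = -137.06 → -137 mireds.

-137 mireds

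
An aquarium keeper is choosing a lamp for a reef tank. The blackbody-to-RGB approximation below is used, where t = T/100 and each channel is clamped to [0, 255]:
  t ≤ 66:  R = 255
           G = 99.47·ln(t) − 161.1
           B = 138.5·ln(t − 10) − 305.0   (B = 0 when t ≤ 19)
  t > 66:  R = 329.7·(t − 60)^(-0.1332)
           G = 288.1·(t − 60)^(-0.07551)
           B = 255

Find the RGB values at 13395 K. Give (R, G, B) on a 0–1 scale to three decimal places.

(0.729, 0.816, 1.000)

t = 13395/100 = 133.95; the t > 66 branch applies.
R = 329.7·(133.95 − 60)^(-0.1332) = 329.7·73.95^(-0.1332) = 329.7·0.56371 = 185.856.
G = 288.1·(133.95 − 60)^(-0.07551) = 288.1·73.95^(-0.07551) = 288.1·0.72256 = 208.171.
B = 255 by definition for t > 66.
Dividing each by 255: (0.7288, 0.8164, 1.0000) → (0.729, 0.816, 1.000).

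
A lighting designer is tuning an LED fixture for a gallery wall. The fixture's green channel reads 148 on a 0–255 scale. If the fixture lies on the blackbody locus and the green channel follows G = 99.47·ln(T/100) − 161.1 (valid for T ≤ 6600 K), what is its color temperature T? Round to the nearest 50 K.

ln t = (148 + 161.1) / 99.47 = 3.1075.
t = e^3.1075 = 22.364.
T = 100·t = 2236 K → 2250 K to the nearest 50 K.

2250 K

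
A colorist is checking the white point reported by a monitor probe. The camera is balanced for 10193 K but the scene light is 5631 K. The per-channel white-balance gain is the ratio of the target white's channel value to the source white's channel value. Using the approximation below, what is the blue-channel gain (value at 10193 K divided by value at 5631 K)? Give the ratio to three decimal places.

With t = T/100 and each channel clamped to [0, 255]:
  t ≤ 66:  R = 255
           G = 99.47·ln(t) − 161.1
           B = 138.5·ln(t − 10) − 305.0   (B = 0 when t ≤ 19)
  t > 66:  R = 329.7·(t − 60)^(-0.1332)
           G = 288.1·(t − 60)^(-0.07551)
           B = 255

At 5631 K (t = 56.31):
  B = 138.5·ln(56.31 − 10) − 305.0 = 138.5·ln 46.31 − 305.0 = 138.5·3.8354 − 305.0 = 226.197.
At 10193 K (t = 101.93):
  B = 255 by definition for t > 66.
Gain = 255.000 / 226.197 = 1.1273 → 1.127.

1.127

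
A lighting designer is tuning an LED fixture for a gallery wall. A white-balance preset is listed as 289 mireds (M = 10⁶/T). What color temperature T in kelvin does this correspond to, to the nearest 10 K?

T = 10⁶ / 289 = 3460.21 K → 3460 K.

3460 K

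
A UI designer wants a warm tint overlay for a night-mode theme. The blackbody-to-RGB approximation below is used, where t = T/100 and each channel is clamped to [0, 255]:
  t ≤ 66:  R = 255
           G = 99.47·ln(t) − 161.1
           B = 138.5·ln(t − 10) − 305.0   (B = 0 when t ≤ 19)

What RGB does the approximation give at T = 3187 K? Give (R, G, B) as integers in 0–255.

(255, 183, 122)

t = 3187/100 = 31.87; the t ≤ 66 branch applies.
R = 255 by definition for t ≤ 66.
G = 99.47·ln 31.87 − 161.1 = 99.47·3.4617 − 161.1 = 183.232.
B = 138.5·ln(31.87 − 10) − 305.0 = 138.5·ln 21.87 − 305.0 = 138.5·3.0851 − 305.0 = 122.289.
Rounded: (255, 183, 122).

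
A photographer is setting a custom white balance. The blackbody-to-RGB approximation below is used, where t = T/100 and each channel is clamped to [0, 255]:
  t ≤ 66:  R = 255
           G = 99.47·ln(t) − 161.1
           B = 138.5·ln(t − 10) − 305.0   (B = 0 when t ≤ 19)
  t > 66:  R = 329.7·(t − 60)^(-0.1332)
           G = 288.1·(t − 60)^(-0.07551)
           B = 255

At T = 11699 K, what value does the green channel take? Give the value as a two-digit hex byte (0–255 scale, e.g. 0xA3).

t = 11699/100 = 116.99; the t > 66 branch applies.
G = 288.1·(116.99 − 60)^(-0.07551) = 288.1·56.99^(-0.07551) = 288.1·0.73692 = 212.306.
Rounded: 212; in hex, 0xD4.

0xD4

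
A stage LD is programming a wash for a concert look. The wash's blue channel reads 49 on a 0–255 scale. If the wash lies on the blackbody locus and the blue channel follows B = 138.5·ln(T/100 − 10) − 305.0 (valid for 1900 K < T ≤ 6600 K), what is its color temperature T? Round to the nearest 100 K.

2300 K

ln(t − 10) = (49 + 305.0) / 138.5 = 2.5560.
t − 10 = e^2.5560 = 12.884, so t = 22.884.
T = 100·t = 2288 K → 2300 K to the nearest 100 K.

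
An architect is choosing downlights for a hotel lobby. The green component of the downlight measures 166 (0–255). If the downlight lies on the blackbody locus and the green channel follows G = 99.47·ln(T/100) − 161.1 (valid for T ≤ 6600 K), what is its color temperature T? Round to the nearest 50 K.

ln t = (166 + 161.1) / 99.47 = 3.2884.
t = e^3.2884 = 26.801.
T = 100·t = 2680 K → 2700 K to the nearest 50 K.

2700 K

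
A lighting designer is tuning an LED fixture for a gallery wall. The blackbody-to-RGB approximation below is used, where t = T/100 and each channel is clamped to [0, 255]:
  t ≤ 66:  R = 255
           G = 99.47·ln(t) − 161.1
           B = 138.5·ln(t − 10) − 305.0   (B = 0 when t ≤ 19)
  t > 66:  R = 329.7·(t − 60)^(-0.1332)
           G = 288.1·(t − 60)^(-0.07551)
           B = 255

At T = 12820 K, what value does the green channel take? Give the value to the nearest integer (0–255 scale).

t = 12820/100 = 128.2; the t > 66 branch applies.
G = 288.1·(128.2 − 60)^(-0.07551) = 288.1·68.2^(-0.07551) = 288.1·0.72699 = 209.447.
Rounded: 209.

209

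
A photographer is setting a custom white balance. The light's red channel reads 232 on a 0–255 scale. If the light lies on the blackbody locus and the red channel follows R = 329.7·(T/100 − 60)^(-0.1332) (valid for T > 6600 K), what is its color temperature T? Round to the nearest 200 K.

7400 K

(t − 60)^(-0.1332) = 232/329.7 = 0.70367.
t − 60 = 0.70367^(1/-0.1332) = 0.70367^(-7.508) = 13.992, so t = 73.992.
T = 100·t = 7399 K → 7400 K to the nearest 200 K.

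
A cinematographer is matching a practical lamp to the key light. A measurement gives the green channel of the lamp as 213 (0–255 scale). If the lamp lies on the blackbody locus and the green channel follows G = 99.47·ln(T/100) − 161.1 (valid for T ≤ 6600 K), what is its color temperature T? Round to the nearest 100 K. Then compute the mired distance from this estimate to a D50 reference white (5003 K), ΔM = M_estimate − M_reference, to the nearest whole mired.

ln t = (213 + 161.1) / 99.47 = 3.7609.
t = e^3.7609 = 42.989.
T = 100·t = 4299 K → 4300 K to the nearest 100 K.
M_estimate = 10⁶/4300 = 232.56; M_reference = 10⁶/5003 = 199.88.
ΔM = 232.56 − 199.88 = 32.68 → +33 mireds.

+33 mireds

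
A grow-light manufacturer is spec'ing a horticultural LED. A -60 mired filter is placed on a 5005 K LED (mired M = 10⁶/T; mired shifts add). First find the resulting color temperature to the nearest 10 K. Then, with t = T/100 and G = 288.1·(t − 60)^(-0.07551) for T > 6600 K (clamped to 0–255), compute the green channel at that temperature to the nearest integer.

M_in = 10⁶/5005 = 199.80; M_out = 199.80 + (-60) = 139.80.
T_out = 10⁶/139.80 = 7153.1 K → 7150 K; t = 71.5.
G = 288.1·(71.5 − 60)^(-0.07551) = 288.1·11.5^(-0.07551) = 288.1·0.83159 = 239.580.
Rounded: 240.

240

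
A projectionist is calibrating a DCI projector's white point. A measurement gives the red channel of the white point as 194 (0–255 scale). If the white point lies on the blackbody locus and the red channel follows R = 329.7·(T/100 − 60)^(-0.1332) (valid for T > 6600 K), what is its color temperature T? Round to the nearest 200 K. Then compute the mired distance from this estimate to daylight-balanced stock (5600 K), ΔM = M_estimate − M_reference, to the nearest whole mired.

-91 mireds

(t − 60)^(-0.1332) = 194/329.7 = 0.58841.
t − 60 = 0.58841^(1/-0.1332) = 0.58841^(-7.508) = 53.593, so t = 113.593.
T = 100·t = 11359 K → 11400 K to the nearest 200 K.
M_estimate = 10⁶/11400 = 87.72; M_reference = 10⁶/5600 = 178.57.
ΔM = 87.72 − 178.57 = -90.85 → -91 mireds.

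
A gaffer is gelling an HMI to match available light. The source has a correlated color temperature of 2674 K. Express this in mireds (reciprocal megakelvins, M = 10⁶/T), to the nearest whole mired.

374 mireds

M = 10⁶ / 2674 = 373.972 → 374 mireds.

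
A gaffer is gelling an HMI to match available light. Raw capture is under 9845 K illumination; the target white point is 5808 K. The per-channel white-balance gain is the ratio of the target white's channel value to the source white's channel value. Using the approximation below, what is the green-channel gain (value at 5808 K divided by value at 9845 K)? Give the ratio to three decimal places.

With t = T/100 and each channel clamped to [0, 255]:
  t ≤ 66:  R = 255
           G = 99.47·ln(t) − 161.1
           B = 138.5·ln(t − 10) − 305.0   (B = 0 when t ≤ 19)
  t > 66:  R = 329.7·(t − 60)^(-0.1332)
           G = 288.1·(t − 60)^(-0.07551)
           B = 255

At 9845 K (t = 98.45):
  G = 288.1·(98.45 − 60)^(-0.07551) = 288.1·38.45^(-0.07551) = 288.1·0.75914 = 218.710.
At 5808 K (t = 58.08):
  G = 99.47·ln 58.08 − 161.1 = 99.47·4.0618 − 161.1 = 242.929.
Gain = 242.929 / 218.710 = 1.1107 → 1.111.

1.111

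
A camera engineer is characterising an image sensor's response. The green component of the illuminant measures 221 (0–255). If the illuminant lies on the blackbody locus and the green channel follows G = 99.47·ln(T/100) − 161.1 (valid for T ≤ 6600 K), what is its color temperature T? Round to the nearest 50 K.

4650 K

ln t = (221 + 161.1) / 99.47 = 3.8414.
t = e^3.8414 = 46.589.
T = 100·t = 4659 K → 4650 K to the nearest 50 K.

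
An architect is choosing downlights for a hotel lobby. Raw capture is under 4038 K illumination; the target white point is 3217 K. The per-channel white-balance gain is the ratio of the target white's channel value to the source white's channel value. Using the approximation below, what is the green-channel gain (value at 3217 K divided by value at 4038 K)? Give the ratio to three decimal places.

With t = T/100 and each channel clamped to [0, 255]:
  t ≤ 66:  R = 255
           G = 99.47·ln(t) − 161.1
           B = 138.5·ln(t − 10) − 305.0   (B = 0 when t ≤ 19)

At 4038 K (t = 40.38):
  G = 99.47·ln 40.38 − 161.1 = 99.47·3.6983 − 161.1 = 206.773.
At 3217 K (t = 32.17):
  G = 99.47·ln 32.17 − 161.1 = 99.47·3.4710 − 161.1 = 184.164.
Gain = 184.164 / 206.773 = 0.8907 → 0.891.

0.891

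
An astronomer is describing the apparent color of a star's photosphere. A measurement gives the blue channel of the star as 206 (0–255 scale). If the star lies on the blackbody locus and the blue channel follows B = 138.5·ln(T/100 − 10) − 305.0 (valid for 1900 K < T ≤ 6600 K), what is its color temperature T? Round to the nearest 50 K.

5000 K

ln(t − 10) = (206 + 305.0) / 138.5 = 3.6895.
t − 10 = e^3.6895 = 40.026, so t = 50.026.
T = 100·t = 5003 K → 5000 K to the nearest 50 K.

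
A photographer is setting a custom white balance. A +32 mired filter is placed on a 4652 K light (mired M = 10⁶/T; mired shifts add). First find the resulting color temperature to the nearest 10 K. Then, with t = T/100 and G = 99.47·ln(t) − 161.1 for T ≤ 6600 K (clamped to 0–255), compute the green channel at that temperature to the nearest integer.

207

M_in = 10⁶/4652 = 214.96; M_out = 214.96 + (+32) = 246.96.
T_out = 10⁶/246.96 = 4049.2 K → 4050 K; t = 40.5.
G = 99.47·ln 40.5 − 161.1 = 99.47·3.7013 − 161.1 = 207.069.
Rounded: 207.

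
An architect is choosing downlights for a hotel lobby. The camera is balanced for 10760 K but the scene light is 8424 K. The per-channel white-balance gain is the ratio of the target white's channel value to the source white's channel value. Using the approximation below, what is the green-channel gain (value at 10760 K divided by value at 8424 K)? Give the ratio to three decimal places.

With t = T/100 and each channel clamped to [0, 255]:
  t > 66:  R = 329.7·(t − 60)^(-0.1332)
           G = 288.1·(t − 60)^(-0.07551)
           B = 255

0.950

At 8424 K (t = 84.24):
  G = 288.1·(84.24 − 60)^(-0.07551) = 288.1·24.24^(-0.07551) = 288.1·0.78606 = 226.463.
At 10760 K (t = 107.6):
  G = 288.1·(107.6 − 60)^(-0.07551) = 288.1·47.6^(-0.07551) = 288.1·0.74701 = 215.212.
Gain = 215.212 / 226.463 = 0.9503 → 0.950.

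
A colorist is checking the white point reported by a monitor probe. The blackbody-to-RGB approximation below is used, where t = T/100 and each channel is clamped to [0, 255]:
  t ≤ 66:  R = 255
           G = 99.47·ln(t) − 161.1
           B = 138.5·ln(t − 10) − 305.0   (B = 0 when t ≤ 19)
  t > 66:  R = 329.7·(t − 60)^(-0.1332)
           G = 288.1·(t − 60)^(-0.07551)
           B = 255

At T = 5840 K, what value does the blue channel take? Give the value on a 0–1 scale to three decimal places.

0.911

t = 5840/100 = 58.4; the t ≤ 66 branch applies.
B = 138.5·ln(58.4 − 10) − 305.0 = 138.5·ln 48.4 − 305.0 = 138.5·3.8795 − 305.0 = 232.311.
On a 0–1 scale: 232.311/255 = 0.9110 → 0.911.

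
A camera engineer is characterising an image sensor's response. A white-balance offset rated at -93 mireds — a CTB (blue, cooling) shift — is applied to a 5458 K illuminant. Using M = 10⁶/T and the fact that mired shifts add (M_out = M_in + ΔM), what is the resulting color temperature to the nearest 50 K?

M_in = 10⁶/5458 = 183.22 mireds.
M_out = 183.22 + (-93) = 90.22 mireds.
T_out = 10⁶/90.22 = 11084.3 K → 11100 K.

11100 K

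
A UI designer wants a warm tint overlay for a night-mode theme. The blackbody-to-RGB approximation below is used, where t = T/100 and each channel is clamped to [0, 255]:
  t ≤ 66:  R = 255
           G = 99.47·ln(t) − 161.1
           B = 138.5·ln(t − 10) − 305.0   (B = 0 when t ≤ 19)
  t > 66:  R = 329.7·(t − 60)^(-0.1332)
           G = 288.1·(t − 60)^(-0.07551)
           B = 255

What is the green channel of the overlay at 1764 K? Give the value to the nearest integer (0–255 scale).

124

t = 1764/100 = 17.64; the t ≤ 66 branch applies.
G = 99.47·ln 17.64 − 161.1 = 99.47·2.8702 − 161.1 = 124.396.
Rounded: 124.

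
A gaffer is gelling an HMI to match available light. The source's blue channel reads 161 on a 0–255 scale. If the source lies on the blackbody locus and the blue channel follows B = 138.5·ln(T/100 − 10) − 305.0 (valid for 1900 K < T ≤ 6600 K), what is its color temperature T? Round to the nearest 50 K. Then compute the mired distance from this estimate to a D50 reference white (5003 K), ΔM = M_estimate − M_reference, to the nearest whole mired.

ln(t − 10) = (161 + 305.0) / 138.5 = 3.3646.
t − 10 = e^3.3646 = 28.923, so t = 38.923.
T = 100·t = 3892 K → 3900 K to the nearest 50 K.
M_estimate = 10⁶/3900 = 256.41; M_reference = 10⁶/5003 = 199.88.
ΔM = 256.41 − 199.88 = 56.53 → +57 mireds.

+57 mireds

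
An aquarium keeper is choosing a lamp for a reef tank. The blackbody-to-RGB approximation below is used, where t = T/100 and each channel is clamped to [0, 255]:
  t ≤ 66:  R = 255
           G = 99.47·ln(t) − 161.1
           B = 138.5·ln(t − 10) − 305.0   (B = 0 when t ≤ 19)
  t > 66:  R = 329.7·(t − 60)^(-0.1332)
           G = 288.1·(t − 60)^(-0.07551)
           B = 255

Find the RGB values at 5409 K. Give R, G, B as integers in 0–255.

R=255, G=236, B=219

t = 5409/100 = 54.09; the t ≤ 66 branch applies.
R = 255 by definition for t ≤ 66.
G = 99.47·ln 54.09 − 161.1 = 99.47·3.9906 − 161.1 = 235.850.
B = 138.5·ln(54.09 − 10) − 305.0 = 138.5·ln 44.09 − 305.0 = 138.5·3.7862 − 305.0 = 219.393.
Rounded: (255, 236, 219).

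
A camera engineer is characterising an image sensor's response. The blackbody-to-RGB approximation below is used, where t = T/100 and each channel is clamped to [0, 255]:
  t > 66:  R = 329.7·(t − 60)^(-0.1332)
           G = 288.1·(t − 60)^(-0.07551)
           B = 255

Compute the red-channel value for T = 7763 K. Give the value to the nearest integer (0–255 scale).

t = 7763/100 = 77.63; the t > 66 branch applies.
R = 329.7·(77.63 − 60)^(-0.1332) = 329.7·17.63^(-0.1332) = 329.7·0.68234 = 224.967.
Rounded: 225.

225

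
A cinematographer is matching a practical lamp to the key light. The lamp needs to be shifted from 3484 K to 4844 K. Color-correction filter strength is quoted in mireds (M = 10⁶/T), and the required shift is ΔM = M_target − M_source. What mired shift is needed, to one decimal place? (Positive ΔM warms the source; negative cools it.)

-80.6 mireds

M_source = 10⁶/3484 = 287.026; M_target = 10⁶/4844 = 206.441.
ΔM = 206.441 − 287.026 = -80.585 → -80.6 mireds, a cooling shift.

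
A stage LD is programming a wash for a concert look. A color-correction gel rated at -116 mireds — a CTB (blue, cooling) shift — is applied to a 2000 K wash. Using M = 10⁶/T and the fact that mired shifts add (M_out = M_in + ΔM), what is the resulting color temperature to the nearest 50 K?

M_in = 10⁶/2000 = 500.00 mireds.
M_out = 500.00 + (-116) = 384.00 mireds.
T_out = 10⁶/384.00 = 2604.2 K → 2600 K.

2600 K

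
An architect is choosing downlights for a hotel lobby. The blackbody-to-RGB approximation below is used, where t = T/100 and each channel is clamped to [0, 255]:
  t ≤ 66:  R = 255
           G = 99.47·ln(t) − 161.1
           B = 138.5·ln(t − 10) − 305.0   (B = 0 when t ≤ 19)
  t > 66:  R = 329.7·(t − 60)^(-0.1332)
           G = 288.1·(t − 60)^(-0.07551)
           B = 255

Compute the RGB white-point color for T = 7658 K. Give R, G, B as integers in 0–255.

t = 7658/100 = 76.58; the t > 66 branch applies.
R = 329.7·(76.58 − 60)^(-0.1332) = 329.7·16.58^(-0.1332) = 329.7·0.68794 = 226.814.
G = 288.1·(76.58 − 60)^(-0.07551) = 288.1·16.58^(-0.07551) = 288.1·0.80893 = 233.052.
B = 255 by definition for t > 66.
Rounded: (227, 233, 255).

R=227, G=233, B=255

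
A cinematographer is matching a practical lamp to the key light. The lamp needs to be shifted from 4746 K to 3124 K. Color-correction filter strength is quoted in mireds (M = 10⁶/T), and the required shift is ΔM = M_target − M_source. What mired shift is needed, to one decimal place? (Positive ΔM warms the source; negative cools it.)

+109.4 mireds

M_source = 10⁶/4746 = 210.704; M_target = 10⁶/3124 = 320.102.
ΔM = 320.102 − 210.704 = 109.399 → +109.4 mireds, a warming shift.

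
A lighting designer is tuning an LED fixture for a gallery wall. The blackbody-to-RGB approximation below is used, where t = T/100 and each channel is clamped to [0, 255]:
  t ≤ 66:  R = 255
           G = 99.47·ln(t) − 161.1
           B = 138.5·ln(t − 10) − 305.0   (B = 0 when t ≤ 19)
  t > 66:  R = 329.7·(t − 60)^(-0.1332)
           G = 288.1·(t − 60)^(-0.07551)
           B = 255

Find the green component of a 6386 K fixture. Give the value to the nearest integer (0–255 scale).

252

t = 6386/100 = 63.86; the t ≤ 66 branch applies.
G = 99.47·ln 63.86 − 161.1 = 99.47·4.1567 − 161.1 = 252.366.
Rounded: 252.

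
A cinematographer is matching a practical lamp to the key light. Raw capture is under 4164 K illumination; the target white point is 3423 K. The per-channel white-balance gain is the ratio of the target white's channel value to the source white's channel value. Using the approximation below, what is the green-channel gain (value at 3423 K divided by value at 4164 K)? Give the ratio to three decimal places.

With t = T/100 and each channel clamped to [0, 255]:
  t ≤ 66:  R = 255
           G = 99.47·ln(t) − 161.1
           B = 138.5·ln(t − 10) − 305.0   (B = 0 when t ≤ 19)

At 4164 K (t = 41.64):
  G = 99.47·ln 41.64 − 161.1 = 99.47·3.7291 − 161.1 = 209.830.
At 3423 K (t = 34.23):
  G = 99.47·ln 34.23 − 161.1 = 99.47·3.5331 − 161.1 = 190.338.
Gain = 190.338 / 209.830 = 0.9071 → 0.907.

0.907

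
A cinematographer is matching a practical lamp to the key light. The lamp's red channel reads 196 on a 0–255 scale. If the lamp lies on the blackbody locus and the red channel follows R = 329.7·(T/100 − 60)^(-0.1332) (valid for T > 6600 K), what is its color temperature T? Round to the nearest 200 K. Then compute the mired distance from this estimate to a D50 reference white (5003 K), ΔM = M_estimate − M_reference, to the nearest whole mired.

(t − 60)^(-0.1332) = 196/329.7 = 0.59448.
t − 60 = 0.59448^(1/-0.1332) = 0.59448^(-7.508) = 49.621, so t = 109.621.
T = 100·t = 10962 K → 11000 K to the nearest 200 K.
M_estimate = 10⁶/11000 = 90.91; M_reference = 10⁶/5003 = 199.88.
ΔM = 90.91 − 199.88 = -108.97 → -109 mireds.

-109 mireds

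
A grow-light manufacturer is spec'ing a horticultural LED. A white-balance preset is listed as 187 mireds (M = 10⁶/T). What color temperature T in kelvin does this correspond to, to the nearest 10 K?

T = 10⁶ / 187 = 5347.59 K → 5350 K.

5350 K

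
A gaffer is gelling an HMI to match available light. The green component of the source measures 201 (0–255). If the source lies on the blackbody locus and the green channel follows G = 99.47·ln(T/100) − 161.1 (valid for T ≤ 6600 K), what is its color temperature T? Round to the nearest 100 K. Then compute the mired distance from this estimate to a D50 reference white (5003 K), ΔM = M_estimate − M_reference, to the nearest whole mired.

ln t = (201 + 161.1) / 99.47 = 3.6403.
t = e^3.6403 = 38.103.
T = 100·t = 3810 K → 3800 K to the nearest 100 K.
M_estimate = 10⁶/3800 = 263.16; M_reference = 10⁶/5003 = 199.88.
ΔM = 263.16 − 199.88 = 63.28 → +63 mireds.

+63 mireds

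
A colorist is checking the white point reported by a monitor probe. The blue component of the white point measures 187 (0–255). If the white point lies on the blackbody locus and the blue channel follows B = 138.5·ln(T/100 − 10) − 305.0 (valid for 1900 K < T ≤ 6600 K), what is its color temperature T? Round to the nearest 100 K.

4500 K

ln(t − 10) = (187 + 305.0) / 138.5 = 3.5523.
t − 10 = e^3.5523 = 34.895, so t = 44.895.
T = 100·t = 4490 K → 4500 K to the nearest 100 K.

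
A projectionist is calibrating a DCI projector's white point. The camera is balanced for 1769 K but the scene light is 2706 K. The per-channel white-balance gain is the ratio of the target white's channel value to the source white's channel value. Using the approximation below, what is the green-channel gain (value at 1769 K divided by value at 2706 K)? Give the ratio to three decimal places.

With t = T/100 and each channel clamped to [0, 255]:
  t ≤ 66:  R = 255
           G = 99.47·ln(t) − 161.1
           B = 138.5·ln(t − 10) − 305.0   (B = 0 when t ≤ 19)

At 2706 K (t = 27.06):
  G = 99.47·ln 27.06 − 161.1 = 99.47·3.2981 − 161.1 = 166.958.
At 1769 K (t = 17.69):
  G = 99.47·ln 17.69 − 161.1 = 99.47·2.8730 − 161.1 = 124.677.
Gain = 124.677 / 166.958 = 0.7468 → 0.747.

0.747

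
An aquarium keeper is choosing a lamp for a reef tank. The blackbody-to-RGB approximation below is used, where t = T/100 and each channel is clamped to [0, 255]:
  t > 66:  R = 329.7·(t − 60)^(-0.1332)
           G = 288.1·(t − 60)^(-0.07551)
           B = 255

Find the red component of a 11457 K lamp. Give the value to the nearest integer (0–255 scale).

t = 11457/100 = 114.57; the t > 66 branch applies.
R = 329.7·(114.57 − 60)^(-0.1332) = 329.7·54.57^(-0.1332) = 329.7·0.58700 = 193.534.
Rounded: 194.

194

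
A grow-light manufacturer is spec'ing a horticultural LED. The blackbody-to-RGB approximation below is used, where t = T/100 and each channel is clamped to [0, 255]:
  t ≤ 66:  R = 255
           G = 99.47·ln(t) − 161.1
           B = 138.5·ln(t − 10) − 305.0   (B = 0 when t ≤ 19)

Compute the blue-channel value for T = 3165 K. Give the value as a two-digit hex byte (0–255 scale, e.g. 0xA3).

t = 3165/100 = 31.65; the t ≤ 66 branch applies.
B = 138.5·ln(31.65 − 10) − 305.0 = 138.5·ln 21.65 − 305.0 = 138.5·3.0750 − 305.0 = 120.888.
Rounded: 121; in hex, 0x79.

0x79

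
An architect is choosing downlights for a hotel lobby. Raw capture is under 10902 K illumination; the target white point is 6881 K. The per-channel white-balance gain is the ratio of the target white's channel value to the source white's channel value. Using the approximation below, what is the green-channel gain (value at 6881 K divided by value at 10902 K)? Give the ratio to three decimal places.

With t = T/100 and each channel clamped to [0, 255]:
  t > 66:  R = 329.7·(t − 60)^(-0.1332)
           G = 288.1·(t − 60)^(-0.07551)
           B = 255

1.138

At 10902 K (t = 109.02):
  G = 288.1·(109.02 − 60)^(-0.07551) = 288.1·49.02^(-0.07551) = 288.1·0.74535 = 214.735.
At 6881 K (t = 68.81):
  G = 288.1·(68.81 − 60)^(-0.07551) = 288.1·8.81^(-0.07551) = 288.1·0.84849 = 244.449.
Gain = 244.449 / 214.735 = 1.1384 → 1.138.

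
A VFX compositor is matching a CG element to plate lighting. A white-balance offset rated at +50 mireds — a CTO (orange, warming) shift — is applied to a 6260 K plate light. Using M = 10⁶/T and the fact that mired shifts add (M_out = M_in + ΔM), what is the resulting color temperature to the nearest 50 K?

M_in = 10⁶/6260 = 159.74 mireds.
M_out = 159.74 + (+50) = 209.74 mireds.
T_out = 10⁶/209.74 = 4767.7 K → 4750 K.

4750 K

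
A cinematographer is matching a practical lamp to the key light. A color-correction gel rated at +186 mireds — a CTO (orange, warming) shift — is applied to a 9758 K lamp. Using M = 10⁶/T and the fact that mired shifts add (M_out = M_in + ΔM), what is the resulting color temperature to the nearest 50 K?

3450 K

M_in = 10⁶/9758 = 102.48 mireds.
M_out = 102.48 + (+186) = 288.48 mireds.
T_out = 10⁶/288.48 = 3466.4 K → 3450 K.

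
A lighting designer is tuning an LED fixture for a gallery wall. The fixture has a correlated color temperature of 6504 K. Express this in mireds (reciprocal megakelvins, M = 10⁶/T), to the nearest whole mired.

154 mireds

M = 10⁶ / 6504 = 153.752 → 154 mireds.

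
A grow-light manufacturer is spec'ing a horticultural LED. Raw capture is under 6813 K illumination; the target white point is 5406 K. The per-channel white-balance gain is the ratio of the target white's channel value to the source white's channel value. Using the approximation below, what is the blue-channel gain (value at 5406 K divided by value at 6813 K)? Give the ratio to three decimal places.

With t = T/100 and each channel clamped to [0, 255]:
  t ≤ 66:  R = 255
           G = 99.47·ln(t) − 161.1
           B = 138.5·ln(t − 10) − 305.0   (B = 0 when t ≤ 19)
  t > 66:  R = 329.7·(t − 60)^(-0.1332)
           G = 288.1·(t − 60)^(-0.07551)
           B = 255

0.860

At 6813 K (t = 68.13):
  B = 255 by definition for t > 66.
At 5406 K (t = 54.06):
  B = 138.5·ln(54.06 − 10) − 305.0 = 138.5·ln 44.06 − 305.0 = 138.5·3.7856 − 305.0 = 219.299.
Gain = 219.299 / 255.000 = 0.8600 → 0.860.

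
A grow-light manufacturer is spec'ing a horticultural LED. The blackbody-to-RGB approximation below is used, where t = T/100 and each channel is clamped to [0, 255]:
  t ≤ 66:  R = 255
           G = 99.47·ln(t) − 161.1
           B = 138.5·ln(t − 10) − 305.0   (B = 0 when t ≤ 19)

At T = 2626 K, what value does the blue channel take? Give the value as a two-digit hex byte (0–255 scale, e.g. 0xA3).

t = 2626/100 = 26.26; the t ≤ 66 branch applies.
B = 138.5·ln(26.26 − 10) − 305.0 = 138.5·ln 16.26 − 305.0 = 138.5·2.7887 − 305.0 = 81.236.
Rounded: 81; in hex, 0x51.

0x51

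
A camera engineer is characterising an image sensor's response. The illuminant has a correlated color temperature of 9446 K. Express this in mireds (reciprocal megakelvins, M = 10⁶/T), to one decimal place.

M = 10⁶ / 9446 = 105.865 → 105.9 mireds.

105.9 mireds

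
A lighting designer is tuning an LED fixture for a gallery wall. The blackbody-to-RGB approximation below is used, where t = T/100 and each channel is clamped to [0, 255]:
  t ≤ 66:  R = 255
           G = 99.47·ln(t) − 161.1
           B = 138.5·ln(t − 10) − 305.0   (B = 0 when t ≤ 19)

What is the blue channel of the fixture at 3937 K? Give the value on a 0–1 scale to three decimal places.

0.640

t = 3937/100 = 39.37; the t ≤ 66 branch applies.
B = 138.5·ln(39.37 − 10) − 305.0 = 138.5·ln 29.37 − 305.0 = 138.5·3.3800 − 305.0 = 163.126.
On a 0–1 scale: 163.126/255 = 0.6397 → 0.640.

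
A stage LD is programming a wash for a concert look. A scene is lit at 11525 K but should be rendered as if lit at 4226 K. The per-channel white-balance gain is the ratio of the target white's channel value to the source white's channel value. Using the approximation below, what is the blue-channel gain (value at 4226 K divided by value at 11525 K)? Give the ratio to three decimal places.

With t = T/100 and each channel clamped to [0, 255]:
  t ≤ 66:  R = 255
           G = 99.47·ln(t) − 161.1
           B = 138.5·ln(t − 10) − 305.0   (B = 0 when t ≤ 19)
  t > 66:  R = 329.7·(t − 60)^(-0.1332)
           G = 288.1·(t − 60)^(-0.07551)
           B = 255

0.691

At 11525 K (t = 115.25):
  B = 255 by definition for t > 66.
At 4226 K (t = 42.26):
  B = 138.5·ln(42.26 − 10) − 305.0 = 138.5·ln 32.26 − 305.0 = 138.5·3.4738 − 305.0 = 176.125.
Gain = 176.125 / 255.000 = 0.6907 → 0.691.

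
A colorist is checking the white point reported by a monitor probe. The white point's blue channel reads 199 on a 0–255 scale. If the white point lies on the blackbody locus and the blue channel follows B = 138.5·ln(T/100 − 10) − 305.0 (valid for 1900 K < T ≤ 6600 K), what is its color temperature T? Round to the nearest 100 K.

4800 K

ln(t − 10) = (199 + 305.0) / 138.5 = 3.6390.
t − 10 = e^3.6390 = 38.053, so t = 48.053.
T = 100·t = 4805 K → 4800 K to the nearest 100 K.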